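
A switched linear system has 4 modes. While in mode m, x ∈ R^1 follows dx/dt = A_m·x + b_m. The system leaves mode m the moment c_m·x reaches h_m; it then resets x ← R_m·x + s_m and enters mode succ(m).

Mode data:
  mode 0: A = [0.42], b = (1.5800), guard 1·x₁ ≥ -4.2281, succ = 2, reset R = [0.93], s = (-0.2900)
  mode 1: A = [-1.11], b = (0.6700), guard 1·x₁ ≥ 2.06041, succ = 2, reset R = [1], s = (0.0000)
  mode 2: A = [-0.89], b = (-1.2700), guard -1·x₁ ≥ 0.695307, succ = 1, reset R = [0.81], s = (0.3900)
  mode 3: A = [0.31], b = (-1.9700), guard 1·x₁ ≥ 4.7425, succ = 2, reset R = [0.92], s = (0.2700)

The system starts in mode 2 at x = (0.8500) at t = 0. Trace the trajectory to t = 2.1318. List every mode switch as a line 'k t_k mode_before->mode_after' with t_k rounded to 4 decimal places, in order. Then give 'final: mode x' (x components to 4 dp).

1 1.2756 2->1
final: 1 0.3033

Mode 2: guard c·x = 0.6953 hit at Δt = 1.2756 (t = 1.2756), x⁻ = (-0.6953) → reset → x⁺ = (-0.1732), jump to mode 1
Mode 1: flow for 0.8562 to horizon, guard not reached → x = (0.3033)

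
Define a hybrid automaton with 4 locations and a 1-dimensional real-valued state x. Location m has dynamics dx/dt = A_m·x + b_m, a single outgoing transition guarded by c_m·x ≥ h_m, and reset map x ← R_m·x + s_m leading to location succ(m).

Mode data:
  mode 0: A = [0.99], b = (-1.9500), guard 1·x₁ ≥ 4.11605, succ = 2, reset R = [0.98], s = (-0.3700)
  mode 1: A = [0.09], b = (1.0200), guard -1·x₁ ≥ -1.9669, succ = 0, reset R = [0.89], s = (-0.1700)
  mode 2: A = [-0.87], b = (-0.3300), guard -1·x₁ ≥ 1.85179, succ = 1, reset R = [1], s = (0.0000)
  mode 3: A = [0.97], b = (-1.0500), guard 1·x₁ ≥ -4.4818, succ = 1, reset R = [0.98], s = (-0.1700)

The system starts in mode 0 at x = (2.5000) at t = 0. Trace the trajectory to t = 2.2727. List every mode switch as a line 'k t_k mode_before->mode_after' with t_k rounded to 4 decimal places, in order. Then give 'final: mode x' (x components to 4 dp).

Mode 0: guard c·x = 4.1161 hit at Δt = 1.4122 (t = 1.4122), x⁻ = (4.1160) → reset → x⁺ = (3.6637), jump to mode 2
Mode 2: flow for 0.8605 to horizon, guard not reached → x = (1.5331)

1 1.4122 0->2
final: 2 1.5331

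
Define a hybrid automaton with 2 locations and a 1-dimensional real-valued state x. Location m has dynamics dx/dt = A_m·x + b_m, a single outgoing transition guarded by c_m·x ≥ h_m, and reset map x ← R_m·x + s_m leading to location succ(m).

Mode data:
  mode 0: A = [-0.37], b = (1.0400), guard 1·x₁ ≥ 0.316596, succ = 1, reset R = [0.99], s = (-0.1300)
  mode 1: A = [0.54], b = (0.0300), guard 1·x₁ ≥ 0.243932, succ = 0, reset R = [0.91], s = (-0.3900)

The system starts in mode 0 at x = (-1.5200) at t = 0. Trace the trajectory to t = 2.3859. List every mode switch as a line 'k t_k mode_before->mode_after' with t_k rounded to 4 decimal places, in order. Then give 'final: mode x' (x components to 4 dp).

1 1.4913 0->1
2 1.9092 1->0
final: 0 0.3136

Mode 0: guard c·x = 0.3166 hit at Δt = 1.4913 (t = 1.4913), x⁻ = (0.3166) → reset → x⁺ = (0.1834), jump to mode 1
Mode 1: guard c·x = 0.2439 hit at Δt = 0.4179 (t = 1.9092), x⁻ = (0.2439) → reset → x⁺ = (-0.1680), jump to mode 0
Mode 0: flow for 0.4767 to horizon, guard not reached → x = (0.3136)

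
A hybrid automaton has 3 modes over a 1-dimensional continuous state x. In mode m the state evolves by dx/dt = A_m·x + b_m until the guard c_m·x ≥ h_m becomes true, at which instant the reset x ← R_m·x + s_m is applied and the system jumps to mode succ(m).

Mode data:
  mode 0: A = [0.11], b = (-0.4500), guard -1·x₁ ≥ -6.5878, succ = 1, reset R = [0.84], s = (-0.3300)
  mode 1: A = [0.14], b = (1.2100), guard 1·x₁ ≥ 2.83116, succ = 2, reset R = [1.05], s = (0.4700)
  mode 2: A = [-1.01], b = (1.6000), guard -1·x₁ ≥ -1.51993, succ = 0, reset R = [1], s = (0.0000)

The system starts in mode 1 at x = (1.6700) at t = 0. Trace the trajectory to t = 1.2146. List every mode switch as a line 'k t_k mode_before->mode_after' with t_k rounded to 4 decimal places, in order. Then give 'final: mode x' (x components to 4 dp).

Mode 1: guard c·x = 2.8312 hit at Δt = 0.7621 (t = 0.7621), x⁻ = (2.8312) → reset → x⁺ = (3.4427), jump to mode 2
Mode 2: flow for 0.4525 to horizon, guard not reached → x = (2.7609)

1 0.7621 1->2
final: 2 2.7609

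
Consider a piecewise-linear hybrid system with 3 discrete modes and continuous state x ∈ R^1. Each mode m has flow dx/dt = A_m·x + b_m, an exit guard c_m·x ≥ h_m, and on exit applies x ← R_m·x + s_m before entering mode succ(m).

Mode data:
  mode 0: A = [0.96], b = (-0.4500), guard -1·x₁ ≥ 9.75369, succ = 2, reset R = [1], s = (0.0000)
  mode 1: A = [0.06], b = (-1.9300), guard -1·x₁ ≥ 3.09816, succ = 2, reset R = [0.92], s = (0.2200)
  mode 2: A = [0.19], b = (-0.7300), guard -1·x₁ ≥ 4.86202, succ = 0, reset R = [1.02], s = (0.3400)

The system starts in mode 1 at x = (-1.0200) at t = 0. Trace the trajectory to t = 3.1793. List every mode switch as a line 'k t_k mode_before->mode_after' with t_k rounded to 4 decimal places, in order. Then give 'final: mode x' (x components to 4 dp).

1 1.0123 1->2
2 2.5715 2->0
final: 0 -8.6504

Mode 1: guard c·x = 3.0982 hit at Δt = 1.0123 (t = 1.0123), x⁻ = (-3.0982) → reset → x⁺ = (-2.6303), jump to mode 2
Mode 2: guard c·x = 4.8620 hit at Δt = 1.5592 (t = 2.5715), x⁻ = (-4.8620) → reset → x⁺ = (-4.6193), jump to mode 0
Mode 0: flow for 0.6078 to horizon, guard not reached → x = (-8.6504)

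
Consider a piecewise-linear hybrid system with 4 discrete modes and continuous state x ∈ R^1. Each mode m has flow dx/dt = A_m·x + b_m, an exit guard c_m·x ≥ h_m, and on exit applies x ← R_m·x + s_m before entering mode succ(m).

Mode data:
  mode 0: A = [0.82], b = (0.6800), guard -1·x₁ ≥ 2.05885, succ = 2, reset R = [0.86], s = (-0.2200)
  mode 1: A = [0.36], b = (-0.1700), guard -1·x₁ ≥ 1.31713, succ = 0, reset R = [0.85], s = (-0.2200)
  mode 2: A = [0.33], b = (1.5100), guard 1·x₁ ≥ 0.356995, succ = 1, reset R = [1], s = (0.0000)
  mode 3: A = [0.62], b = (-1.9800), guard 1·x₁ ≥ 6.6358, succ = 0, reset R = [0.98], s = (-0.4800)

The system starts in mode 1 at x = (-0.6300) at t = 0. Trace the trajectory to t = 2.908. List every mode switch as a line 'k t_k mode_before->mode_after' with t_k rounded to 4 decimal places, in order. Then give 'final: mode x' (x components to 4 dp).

1 1.3459 1->0
2 2.4184 0->2
final: 2 -1.5373

Mode 1: guard c·x = 1.3171 hit at Δt = 1.3459 (t = 1.3459), x⁻ = (-1.3171) → reset → x⁺ = (-1.3396), jump to mode 0
Mode 0: guard c·x = 2.0589 hit at Δt = 1.0725 (t = 2.4184), x⁻ = (-2.0589) → reset → x⁺ = (-1.9906), jump to mode 2
Mode 2: flow for 0.4896 to horizon, guard not reached → x = (-1.5373)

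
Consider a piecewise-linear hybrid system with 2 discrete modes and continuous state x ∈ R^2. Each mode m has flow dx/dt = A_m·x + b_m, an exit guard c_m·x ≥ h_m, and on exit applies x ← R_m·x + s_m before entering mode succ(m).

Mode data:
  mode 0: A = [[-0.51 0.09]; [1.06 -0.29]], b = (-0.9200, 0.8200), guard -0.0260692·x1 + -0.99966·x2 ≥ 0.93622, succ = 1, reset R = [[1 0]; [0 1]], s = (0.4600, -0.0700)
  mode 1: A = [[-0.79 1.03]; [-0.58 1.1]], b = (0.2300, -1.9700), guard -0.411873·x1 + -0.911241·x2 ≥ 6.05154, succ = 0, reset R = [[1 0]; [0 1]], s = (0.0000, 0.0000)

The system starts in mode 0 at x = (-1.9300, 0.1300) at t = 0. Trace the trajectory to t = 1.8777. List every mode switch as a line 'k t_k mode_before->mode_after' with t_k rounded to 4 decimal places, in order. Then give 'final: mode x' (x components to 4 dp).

1 0.9317 0->1
final: 1 -2.3551 -4.4360

Mode 0: guard c·x = 0.9362 hit at Δt = 0.9317 (t = 0.9317), x⁻ = (-1.9118, -0.8867) → reset → x⁺ = (-1.4518, -0.9567), jump to mode 1
Mode 1: flow for 0.9460 to horizon, guard not reached → x = (-2.3551, -4.4360)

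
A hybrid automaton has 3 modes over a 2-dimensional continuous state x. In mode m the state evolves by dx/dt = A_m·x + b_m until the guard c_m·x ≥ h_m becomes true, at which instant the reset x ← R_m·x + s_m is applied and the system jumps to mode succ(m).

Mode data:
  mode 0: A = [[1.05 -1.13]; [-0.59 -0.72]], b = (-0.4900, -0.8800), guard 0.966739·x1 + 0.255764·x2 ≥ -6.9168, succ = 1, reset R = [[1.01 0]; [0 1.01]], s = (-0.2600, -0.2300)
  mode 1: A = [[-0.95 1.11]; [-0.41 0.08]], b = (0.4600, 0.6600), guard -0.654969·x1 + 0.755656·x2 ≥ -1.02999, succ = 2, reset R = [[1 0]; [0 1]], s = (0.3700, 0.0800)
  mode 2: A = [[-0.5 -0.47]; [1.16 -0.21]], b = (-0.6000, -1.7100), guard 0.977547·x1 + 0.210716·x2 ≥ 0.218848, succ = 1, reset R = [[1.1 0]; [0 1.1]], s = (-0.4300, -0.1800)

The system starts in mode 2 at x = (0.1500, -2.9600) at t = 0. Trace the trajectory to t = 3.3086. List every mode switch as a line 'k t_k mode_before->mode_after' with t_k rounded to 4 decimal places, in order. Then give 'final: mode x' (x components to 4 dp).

Mode 2: guard c·x = 0.2188 hit at Δt = 1.2280 (t = 1.2280), x⁻ = (0.9557, -3.3952) → reset → x⁺ = (0.6213, -3.9147), jump to mode 1
Mode 1: guard c·x = -1.0300 hit at Δt = 1.0163 (t = 2.2443), x⁻ = (-2.0321, -3.1244) → reset → x⁺ = (-1.6621, -3.0444), jump to mode 2
Mode 2: flow for 1.0643 to horizon, guard not reached → x = (0.1752, -4.8409)

1 1.2280 2->1
2 2.2443 1->2
final: 2 0.1752 -4.8409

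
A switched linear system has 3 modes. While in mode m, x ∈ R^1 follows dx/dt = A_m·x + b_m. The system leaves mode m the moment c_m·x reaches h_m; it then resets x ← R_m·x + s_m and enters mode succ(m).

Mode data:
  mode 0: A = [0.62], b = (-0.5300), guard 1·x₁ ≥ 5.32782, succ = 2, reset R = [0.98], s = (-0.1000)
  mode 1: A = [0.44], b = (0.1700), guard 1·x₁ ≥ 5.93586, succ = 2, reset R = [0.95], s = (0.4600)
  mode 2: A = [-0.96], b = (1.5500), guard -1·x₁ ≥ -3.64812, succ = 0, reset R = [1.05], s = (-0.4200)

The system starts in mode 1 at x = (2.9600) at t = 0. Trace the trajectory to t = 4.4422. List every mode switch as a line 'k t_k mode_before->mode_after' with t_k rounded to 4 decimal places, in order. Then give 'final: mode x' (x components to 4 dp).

1 1.4459 1->2
2 2.2697 2->0
3 3.1725 0->2
4 3.7401 2->0
final: 0 4.8045

Mode 1: guard c·x = 5.9359 hit at Δt = 1.4459 (t = 1.4459), x⁻ = (5.9359) → reset → x⁺ = (6.0991), jump to mode 2
Mode 2: guard c·x = -3.6481 hit at Δt = 0.8238 (t = 2.2697), x⁻ = (3.6481) → reset → x⁺ = (3.4105), jump to mode 0
Mode 0: guard c·x = 5.3278 hit at Δt = 0.9028 (t = 3.1725), x⁻ = (5.3278) → reset → x⁺ = (5.1213), jump to mode 2
Mode 2: guard c·x = -3.6481 hit at Δt = 0.5676 (t = 3.7401), x⁻ = (3.6481) → reset → x⁺ = (3.4105), jump to mode 0
Mode 0: flow for 0.7021 to horizon, guard not reached → x = (4.8045)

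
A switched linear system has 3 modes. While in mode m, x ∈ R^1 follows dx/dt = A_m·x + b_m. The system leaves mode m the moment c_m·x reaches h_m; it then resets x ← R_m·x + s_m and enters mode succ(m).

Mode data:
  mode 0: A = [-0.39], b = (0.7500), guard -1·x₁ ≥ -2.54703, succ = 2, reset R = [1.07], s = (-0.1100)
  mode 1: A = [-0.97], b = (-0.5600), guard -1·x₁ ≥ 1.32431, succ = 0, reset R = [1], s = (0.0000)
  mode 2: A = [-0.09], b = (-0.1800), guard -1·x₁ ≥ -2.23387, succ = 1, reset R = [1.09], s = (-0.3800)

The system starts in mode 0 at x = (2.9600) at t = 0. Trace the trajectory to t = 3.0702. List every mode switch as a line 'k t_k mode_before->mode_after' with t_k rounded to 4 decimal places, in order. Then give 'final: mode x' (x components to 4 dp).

Mode 0: guard c·x = -2.5470 hit at Δt = 1.3024 (t = 1.3024), x⁻ = (2.5470) → reset → x⁺ = (2.6153), jump to mode 2
Mode 2: guard c·x = -2.2339 hit at Δt = 0.9585 (t = 2.2609), x⁻ = (2.2339) → reset → x⁺ = (2.0549), jump to mode 1
Mode 1: flow for 0.8093 to horizon, guard not reached → x = (0.6233)

1 1.3024 0->2
2 2.2609 2->1
final: 1 0.6233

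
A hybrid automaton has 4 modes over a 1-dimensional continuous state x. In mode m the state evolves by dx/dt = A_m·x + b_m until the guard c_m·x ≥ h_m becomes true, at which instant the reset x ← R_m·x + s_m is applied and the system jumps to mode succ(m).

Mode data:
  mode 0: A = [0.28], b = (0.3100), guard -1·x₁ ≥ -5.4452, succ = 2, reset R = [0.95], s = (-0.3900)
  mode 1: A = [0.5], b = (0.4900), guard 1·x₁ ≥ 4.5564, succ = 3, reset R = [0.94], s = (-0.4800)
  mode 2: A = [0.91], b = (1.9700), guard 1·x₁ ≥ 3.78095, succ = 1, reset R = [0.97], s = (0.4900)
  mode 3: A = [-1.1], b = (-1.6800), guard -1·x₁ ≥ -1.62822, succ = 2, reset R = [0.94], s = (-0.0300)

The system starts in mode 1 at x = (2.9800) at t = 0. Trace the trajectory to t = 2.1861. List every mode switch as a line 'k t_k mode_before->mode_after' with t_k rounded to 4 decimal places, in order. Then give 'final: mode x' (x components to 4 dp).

1 0.6702 1->3
2 1.1468 3->2
3 1.6784 2->1
4 1.8279 1->3
final: 3 2.0673

Mode 1: guard c·x = 4.5564 hit at Δt = 0.6702 (t = 0.6702), x⁻ = (4.5564) → reset → x⁺ = (3.8030), jump to mode 3
Mode 3: guard c·x = -1.6282 hit at Δt = 0.4766 (t = 1.1468), x⁻ = (1.6282) → reset → x⁺ = (1.5005), jump to mode 2
Mode 2: guard c·x = 3.7809 hit at Δt = 0.5316 (t = 1.6784), x⁻ = (3.7809) → reset → x⁺ = (4.1575), jump to mode 1
Mode 1: guard c·x = 4.5564 hit at Δt = 0.1495 (t = 1.8279), x⁻ = (4.5564) → reset → x⁺ = (3.8030), jump to mode 3
Mode 3: flow for 0.3582 to horizon, guard not reached → x = (2.0673)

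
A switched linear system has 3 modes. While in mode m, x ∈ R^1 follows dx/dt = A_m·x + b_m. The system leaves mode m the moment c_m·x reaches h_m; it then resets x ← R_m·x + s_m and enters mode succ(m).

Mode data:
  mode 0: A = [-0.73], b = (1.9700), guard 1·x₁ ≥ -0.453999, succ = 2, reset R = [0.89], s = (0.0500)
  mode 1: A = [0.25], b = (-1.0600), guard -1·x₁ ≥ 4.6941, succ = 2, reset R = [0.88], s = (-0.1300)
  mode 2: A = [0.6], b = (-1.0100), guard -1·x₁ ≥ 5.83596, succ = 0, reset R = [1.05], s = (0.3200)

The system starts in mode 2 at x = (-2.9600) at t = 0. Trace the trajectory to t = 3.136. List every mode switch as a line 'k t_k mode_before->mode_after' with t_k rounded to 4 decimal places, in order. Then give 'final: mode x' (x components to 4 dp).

Mode 2: guard c·x = 5.8360 hit at Δt = 0.8034 (t = 0.8034), x⁻ = (-5.8360) → reset → x⁺ = (-5.8078), jump to mode 0
Mode 0: guard c·x = -0.4540 hit at Δt = 1.3597 (t = 2.1631), x⁻ = (-0.4540) → reset → x⁺ = (-0.3541), jump to mode 2
Mode 2: flow for 0.9729 to horizon, guard not reached → x = (-1.9692)

1 0.8034 2->0
2 2.1631 0->2
final: 2 -1.9692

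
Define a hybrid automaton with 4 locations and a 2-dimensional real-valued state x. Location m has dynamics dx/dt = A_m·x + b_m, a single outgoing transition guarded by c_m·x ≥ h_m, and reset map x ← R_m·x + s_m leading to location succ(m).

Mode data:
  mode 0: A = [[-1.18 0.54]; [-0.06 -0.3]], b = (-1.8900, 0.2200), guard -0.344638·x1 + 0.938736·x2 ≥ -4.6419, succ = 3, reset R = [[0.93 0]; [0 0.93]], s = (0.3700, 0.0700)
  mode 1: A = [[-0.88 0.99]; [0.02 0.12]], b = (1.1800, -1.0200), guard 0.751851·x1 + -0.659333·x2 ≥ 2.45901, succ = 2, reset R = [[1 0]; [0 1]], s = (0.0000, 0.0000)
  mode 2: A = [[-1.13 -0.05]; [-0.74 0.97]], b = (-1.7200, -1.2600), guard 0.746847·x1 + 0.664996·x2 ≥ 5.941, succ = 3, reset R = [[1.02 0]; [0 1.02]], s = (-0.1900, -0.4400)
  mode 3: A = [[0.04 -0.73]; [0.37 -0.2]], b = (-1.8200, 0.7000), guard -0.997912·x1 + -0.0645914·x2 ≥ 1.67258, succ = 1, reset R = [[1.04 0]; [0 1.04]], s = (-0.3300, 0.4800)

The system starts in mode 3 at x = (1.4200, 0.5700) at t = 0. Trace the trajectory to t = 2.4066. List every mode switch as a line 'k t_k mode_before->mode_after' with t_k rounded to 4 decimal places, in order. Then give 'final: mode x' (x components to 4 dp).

1 1.2441 3->1
final: 1 0.8601 0.6393

Mode 3: guard c·x = 1.6726 hit at Δt = 1.2441 (t = 1.2441), x⁻ = (-1.7501, 1.1442) → reset → x⁺ = (-2.1501, 1.6700), jump to mode 1
Mode 1: flow for 1.1625 to horizon, guard not reached → x = (0.8601, 0.6393)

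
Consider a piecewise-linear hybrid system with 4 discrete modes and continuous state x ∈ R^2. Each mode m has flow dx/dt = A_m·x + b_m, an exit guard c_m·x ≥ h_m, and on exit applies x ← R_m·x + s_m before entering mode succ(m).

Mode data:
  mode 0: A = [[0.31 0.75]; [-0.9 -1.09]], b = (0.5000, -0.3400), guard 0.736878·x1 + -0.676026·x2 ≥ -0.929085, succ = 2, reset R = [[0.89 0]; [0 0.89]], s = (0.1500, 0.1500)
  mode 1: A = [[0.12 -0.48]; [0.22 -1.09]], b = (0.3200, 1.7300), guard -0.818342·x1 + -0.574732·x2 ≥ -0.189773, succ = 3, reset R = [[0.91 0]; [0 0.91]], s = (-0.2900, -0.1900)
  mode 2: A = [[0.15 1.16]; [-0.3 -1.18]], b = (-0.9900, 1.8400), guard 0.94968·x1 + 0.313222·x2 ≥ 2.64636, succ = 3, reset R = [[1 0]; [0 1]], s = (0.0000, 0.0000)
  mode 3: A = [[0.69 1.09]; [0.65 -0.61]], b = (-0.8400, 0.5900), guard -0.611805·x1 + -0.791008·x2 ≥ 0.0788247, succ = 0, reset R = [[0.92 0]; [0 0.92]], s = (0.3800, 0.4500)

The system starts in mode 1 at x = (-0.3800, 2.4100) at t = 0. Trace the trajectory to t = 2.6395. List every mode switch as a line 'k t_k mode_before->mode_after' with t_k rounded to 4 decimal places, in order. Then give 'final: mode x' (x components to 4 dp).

1 0.8658 1->3
2 1.3215 3->0
3 1.7693 0->2
final: 2 0.1290 1.3577

Mode 1: guard c·x = -0.1898 hit at Δt = 0.8658 (t = 0.8658), x⁻ = (-1.0405, 1.8117) → reset → x⁺ = (-1.2369, 1.4587), jump to mode 3
Mode 3: guard c·x = 0.0788 hit at Δt = 0.4557 (t = 1.3215), x⁻ = (-1.4225, 1.0006) → reset → x⁺ = (-0.9287, 1.3705), jump to mode 0
Mode 0: guard c·x = -0.9291 hit at Δt = 0.4478 (t = 1.7693), x⁻ = (-0.4116, 0.9257) → reset → x⁺ = (-0.2163, 0.9739), jump to mode 2
Mode 2: flow for 0.8702 to horizon, guard not reached → x = (0.1290, 1.3577)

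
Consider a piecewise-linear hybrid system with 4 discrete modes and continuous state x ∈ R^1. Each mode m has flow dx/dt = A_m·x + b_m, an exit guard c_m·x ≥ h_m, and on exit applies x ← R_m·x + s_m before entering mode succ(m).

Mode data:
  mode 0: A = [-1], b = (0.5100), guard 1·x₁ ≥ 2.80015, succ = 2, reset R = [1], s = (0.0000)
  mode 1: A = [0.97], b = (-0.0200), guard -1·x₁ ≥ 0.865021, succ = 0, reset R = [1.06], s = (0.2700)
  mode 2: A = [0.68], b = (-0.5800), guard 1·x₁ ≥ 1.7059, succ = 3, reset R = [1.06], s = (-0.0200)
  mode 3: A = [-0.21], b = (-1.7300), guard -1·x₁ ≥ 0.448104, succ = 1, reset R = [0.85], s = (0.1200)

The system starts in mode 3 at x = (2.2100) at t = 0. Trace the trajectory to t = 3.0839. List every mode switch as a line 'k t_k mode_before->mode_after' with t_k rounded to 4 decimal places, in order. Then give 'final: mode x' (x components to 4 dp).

Mode 3: guard c·x = 0.4481 hit at Δt = 1.3980 (t = 1.3980), x⁻ = (-0.4481) → reset → x⁺ = (-0.2609), jump to mode 1
Mode 1: guard c·x = 0.8650 hit at Δt = 1.1816 (t = 2.5796), x⁻ = (-0.8650) → reset → x⁺ = (-0.6469), jump to mode 0
Mode 0: flow for 0.5043 to horizon, guard not reached → x = (-0.1887)

1 1.3980 3->1
2 2.5796 1->0
final: 0 -0.1887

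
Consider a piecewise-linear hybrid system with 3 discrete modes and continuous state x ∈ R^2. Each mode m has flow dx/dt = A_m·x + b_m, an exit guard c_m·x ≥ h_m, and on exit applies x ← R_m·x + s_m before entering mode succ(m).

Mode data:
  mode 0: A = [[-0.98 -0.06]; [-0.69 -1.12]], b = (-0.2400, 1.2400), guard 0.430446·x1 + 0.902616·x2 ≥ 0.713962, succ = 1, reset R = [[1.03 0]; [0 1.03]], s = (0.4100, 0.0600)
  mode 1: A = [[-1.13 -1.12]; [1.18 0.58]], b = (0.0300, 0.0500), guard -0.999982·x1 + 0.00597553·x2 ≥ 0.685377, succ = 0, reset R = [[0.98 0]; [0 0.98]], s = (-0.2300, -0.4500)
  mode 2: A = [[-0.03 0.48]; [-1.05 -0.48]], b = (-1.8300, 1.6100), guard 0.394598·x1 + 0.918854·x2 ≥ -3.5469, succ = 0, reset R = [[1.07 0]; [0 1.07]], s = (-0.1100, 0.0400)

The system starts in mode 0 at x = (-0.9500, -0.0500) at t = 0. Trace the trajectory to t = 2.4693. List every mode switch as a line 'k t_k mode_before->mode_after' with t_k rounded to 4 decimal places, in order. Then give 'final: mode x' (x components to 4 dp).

1 1.0703 0->1
2 1.6950 1->0
3 2.1346 0->1
final: 1 -0.5914 1.2962

Mode 0: guard c·x = 0.7140 hit at Δt = 1.0703 (t = 1.0703), x⁻ = (-0.5203, 1.0391) → reset → x⁺ = (-0.1259, 1.1303), jump to mode 1
Mode 1: guard c·x = 0.6854 hit at Δt = 0.6247 (t = 1.6950), x⁻ = (-0.6776, 1.2992) → reset → x⁺ = (-0.8941, 0.8232), jump to mode 0
Mode 0: guard c·x = 0.7140 hit at Δt = 0.4396 (t = 2.1346), x⁻ = (-0.6883, 1.1192) → reset → x⁺ = (-0.2989, 1.2128), jump to mode 1
Mode 1: flow for 0.3347 to horizon, guard not reached → x = (-0.5914, 1.2962)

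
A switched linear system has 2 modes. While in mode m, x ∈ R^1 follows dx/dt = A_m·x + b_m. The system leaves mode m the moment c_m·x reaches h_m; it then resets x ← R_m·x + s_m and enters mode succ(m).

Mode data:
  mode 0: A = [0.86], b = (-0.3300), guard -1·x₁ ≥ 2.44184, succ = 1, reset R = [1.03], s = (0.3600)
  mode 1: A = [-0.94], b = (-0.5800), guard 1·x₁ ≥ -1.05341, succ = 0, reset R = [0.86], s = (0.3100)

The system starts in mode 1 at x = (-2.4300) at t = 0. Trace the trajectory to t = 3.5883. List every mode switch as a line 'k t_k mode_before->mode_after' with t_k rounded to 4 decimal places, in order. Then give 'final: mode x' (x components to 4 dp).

Mode 1: guard c·x = -1.0534 hit at Δt = 1.5151 (t = 1.5151), x⁻ = (-1.0534) → reset → x⁺ = (-0.5959), jump to mode 0
Mode 0: guard c·x = 2.4418 hit at Δt = 1.2317 (t = 2.7468), x⁻ = (-2.4418) → reset → x⁺ = (-2.1551), jump to mode 1
Mode 1: flow for 0.8415 to horizon, guard not reached → x = (-1.3144)

1 1.5151 1->0
2 2.7468 0->1
final: 1 -1.3144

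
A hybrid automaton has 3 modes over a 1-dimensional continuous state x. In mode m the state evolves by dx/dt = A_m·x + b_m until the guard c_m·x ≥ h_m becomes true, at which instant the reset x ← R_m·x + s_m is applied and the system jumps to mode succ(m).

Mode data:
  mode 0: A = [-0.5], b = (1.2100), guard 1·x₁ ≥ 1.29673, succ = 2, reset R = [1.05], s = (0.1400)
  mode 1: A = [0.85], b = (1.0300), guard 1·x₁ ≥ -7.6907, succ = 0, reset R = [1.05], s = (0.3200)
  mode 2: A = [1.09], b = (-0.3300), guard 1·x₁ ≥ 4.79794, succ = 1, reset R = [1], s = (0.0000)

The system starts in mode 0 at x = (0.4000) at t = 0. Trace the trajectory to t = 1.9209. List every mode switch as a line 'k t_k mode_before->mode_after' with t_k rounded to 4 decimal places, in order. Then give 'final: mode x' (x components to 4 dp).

Mode 0: guard c·x = 1.2967 hit at Δt = 1.1737 (t = 1.1737), x⁻ = (1.2967) → reset → x⁺ = (1.5016), jump to mode 2
Mode 2: flow for 0.7472 to horizon, guard not reached → x = (3.0096)

1 1.1737 0->2
final: 2 3.0096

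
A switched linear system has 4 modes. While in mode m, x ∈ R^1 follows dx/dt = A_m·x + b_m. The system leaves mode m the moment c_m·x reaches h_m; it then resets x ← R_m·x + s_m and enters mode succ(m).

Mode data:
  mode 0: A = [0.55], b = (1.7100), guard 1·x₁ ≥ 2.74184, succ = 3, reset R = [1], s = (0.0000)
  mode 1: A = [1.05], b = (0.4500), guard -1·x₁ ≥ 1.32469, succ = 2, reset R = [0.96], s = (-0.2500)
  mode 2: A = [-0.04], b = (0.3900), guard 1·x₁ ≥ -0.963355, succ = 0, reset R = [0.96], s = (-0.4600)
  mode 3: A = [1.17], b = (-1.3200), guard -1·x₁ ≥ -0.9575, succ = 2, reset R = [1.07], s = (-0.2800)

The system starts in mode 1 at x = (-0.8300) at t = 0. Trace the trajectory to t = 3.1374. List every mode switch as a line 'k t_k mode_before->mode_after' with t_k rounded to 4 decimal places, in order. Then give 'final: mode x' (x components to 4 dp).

1 0.7648 1->2
2 2.0349 2->0
final: 0 0.0528

Mode 1: guard c·x = 1.3247 hit at Δt = 0.7648 (t = 0.7648), x⁻ = (-1.3247) → reset → x⁺ = (-1.5217), jump to mode 2
Mode 2: guard c·x = -0.9634 hit at Δt = 1.2701 (t = 2.0349), x⁻ = (-0.9634) → reset → x⁺ = (-1.3848), jump to mode 0
Mode 0: flow for 1.1025 to horizon, guard not reached → x = (0.0528)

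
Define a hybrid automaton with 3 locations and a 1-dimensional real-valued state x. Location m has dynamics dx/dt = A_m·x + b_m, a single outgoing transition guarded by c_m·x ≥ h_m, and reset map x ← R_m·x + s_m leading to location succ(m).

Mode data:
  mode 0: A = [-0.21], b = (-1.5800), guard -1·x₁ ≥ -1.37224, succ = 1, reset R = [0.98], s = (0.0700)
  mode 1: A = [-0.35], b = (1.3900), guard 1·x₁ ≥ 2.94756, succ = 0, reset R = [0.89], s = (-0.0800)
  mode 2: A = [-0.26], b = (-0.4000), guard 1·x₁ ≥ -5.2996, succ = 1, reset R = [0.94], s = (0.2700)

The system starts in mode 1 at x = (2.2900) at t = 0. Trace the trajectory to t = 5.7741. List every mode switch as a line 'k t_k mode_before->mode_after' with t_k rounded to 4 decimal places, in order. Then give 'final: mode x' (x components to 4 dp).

1 1.4173 1->0
2 2.0062 0->1
3 4.6208 1->0
4 5.2097 0->1
final: 1 1.8731

Mode 1: guard c·x = 2.9476 hit at Δt = 1.4173 (t = 1.4173), x⁻ = (2.9476) → reset → x⁺ = (2.5433), jump to mode 0
Mode 0: guard c·x = -1.3722 hit at Δt = 0.5889 (t = 2.0062), x⁻ = (1.3722) → reset → x⁺ = (1.4148), jump to mode 1
Mode 1: guard c·x = 2.9476 hit at Δt = 2.6146 (t = 4.6208), x⁻ = (2.9476) → reset → x⁺ = (2.5433), jump to mode 0
Mode 0: guard c·x = -1.3722 hit at Δt = 0.5889 (t = 5.2097), x⁻ = (1.3722) → reset → x⁺ = (1.4148), jump to mode 1
Mode 1: flow for 0.5644 to horizon, guard not reached → x = (1.8731)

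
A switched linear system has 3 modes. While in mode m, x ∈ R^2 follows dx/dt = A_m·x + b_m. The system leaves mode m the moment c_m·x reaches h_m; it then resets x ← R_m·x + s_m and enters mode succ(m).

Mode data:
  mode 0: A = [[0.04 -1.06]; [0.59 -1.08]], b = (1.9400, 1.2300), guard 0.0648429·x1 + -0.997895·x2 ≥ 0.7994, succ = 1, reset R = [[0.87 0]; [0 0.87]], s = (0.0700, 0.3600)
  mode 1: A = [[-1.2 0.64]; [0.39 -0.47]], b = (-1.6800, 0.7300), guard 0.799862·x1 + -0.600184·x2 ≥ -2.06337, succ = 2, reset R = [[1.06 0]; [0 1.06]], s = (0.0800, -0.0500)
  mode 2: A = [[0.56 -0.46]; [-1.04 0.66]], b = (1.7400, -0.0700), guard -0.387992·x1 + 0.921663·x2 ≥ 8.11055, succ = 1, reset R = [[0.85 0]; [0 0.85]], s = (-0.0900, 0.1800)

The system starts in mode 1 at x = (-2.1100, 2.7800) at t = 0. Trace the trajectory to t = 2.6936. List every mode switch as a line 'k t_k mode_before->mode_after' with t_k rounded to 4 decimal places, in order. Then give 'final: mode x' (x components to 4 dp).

Mode 1: guard c·x = -2.0634 hit at Δt = 0.6951 (t = 0.6951), x⁻ = (-0.9973, 2.1089) → reset → x⁺ = (-0.9771, 2.1854), jump to mode 2
Mode 2: guard c·x = 8.1105 hit at Δt = 1.3263 (t = 2.0214), x⁻ = (-2.3632, 7.8051) → reset → x⁺ = (-2.0987, 6.8143), jump to mode 1
Mode 1: flow for 0.6722 to horizon, guard not reached → x = (0.0068, 5.2102)

1 0.6951 1->2
2 2.0214 2->1
final: 1 0.0068 5.2102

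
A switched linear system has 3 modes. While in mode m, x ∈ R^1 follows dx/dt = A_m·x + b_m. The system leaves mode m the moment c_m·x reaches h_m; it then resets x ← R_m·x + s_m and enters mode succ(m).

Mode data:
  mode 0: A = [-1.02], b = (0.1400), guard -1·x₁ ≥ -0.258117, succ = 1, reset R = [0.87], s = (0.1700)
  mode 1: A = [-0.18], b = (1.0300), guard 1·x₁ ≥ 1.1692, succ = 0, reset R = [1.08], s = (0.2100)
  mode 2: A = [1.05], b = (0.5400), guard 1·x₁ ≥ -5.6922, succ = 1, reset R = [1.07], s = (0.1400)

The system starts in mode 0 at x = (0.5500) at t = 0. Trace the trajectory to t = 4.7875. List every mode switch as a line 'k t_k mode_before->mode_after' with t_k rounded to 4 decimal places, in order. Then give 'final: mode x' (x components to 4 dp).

1 1.2041 0->1
2 2.0770 1->0
3 4.4323 0->1
final: 1 0.7245

Mode 0: guard c·x = -0.2581 hit at Δt = 1.2041 (t = 1.2041), x⁻ = (0.2581) → reset → x⁺ = (0.3946), jump to mode 1
Mode 1: guard c·x = 1.1692 hit at Δt = 0.8729 (t = 2.0770), x⁻ = (1.1692) → reset → x⁺ = (1.4727), jump to mode 0
Mode 0: guard c·x = -0.2581 hit at Δt = 2.3553 (t = 4.4323), x⁻ = (0.2581) → reset → x⁺ = (0.3946), jump to mode 1
Mode 1: flow for 0.3552 to horizon, guard not reached → x = (0.7245)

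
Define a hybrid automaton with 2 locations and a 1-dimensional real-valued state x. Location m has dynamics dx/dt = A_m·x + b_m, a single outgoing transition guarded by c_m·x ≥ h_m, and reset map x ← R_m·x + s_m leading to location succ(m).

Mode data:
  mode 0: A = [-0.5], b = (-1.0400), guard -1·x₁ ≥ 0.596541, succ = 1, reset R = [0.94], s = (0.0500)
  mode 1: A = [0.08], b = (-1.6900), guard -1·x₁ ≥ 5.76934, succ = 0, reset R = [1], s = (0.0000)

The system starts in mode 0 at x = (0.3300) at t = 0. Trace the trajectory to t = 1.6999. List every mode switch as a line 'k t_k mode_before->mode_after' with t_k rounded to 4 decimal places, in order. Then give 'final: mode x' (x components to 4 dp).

Mode 0: guard c·x = 0.5965 hit at Δt = 0.9705 (t = 0.9705), x⁻ = (-0.5965) → reset → x⁺ = (-0.5107), jump to mode 1
Mode 1: flow for 0.7294 to horizon, guard not reached → x = (-1.8108)

1 0.9705 0->1
final: 1 -1.8108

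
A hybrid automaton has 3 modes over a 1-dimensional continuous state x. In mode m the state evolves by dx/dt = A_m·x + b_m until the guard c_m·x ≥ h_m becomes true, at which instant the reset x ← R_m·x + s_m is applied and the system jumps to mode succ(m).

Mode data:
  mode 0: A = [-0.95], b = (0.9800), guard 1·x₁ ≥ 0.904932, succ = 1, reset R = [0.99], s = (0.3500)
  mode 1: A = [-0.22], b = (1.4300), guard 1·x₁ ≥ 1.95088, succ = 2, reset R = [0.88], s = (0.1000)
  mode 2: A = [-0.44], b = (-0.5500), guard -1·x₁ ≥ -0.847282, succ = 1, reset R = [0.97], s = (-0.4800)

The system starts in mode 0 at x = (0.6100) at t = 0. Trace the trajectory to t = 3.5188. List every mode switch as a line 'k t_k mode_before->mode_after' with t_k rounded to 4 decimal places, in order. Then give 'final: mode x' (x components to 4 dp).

Mode 0: guard c·x = 0.9049 hit at Δt = 1.2659 (t = 1.2659), x⁻ = (0.9049) → reset → x⁺ = (1.2459), jump to mode 1
Mode 1: guard c·x = 1.9509 hit at Δt = 0.6549 (t = 1.9208), x⁻ = (1.9509) → reset → x⁺ = (1.8168), jump to mode 2
Mode 2: guard c·x = -0.8473 hit at Δt = 0.8636 (t = 2.7844), x⁻ = (0.8473) → reset → x⁺ = (0.3419), jump to mode 1
Mode 1: flow for 0.7344 to horizon, guard not reached → x = (1.2606)

1 1.2659 0->1
2 1.9208 1->2
3 2.7844 2->1
final: 1 1.2606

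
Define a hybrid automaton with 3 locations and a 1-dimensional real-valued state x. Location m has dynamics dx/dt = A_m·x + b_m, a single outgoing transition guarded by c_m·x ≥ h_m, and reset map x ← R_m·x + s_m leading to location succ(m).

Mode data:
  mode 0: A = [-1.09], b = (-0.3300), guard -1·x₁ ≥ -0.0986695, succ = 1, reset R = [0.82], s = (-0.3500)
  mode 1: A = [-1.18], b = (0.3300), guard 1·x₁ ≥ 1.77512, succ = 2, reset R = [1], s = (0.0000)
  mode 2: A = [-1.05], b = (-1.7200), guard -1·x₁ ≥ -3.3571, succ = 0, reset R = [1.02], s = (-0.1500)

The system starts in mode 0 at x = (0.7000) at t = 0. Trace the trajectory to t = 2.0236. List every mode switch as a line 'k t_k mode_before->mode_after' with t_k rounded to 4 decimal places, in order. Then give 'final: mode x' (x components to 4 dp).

1 0.8399 0->1
final: 1 0.1439

Mode 0: guard c·x = -0.0987 hit at Δt = 0.8399 (t = 0.8399), x⁻ = (0.0987) → reset → x⁺ = (-0.2691), jump to mode 1
Mode 1: flow for 1.1837 to horizon, guard not reached → x = (0.1439)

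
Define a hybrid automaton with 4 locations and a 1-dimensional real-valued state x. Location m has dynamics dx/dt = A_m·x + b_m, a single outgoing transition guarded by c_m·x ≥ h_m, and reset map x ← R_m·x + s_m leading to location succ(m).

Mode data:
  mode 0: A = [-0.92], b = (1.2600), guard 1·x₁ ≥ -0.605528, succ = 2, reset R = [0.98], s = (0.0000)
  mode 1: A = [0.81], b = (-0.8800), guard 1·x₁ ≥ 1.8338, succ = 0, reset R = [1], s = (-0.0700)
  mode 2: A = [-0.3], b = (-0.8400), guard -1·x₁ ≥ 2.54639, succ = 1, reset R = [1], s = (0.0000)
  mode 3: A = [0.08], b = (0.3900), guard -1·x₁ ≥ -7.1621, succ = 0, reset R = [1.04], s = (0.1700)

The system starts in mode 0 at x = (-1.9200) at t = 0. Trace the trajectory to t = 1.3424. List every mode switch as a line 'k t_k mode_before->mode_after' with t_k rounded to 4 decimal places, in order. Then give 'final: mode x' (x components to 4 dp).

Mode 0: guard c·x = -0.6055 hit at Δt = 0.5545 (t = 0.5545), x⁻ = (-0.6055) → reset → x⁺ = (-0.5934), jump to mode 2
Mode 2: flow for 0.7879 to horizon, guard not reached → x = (-1.0579)

1 0.5545 0->2
final: 2 -1.0579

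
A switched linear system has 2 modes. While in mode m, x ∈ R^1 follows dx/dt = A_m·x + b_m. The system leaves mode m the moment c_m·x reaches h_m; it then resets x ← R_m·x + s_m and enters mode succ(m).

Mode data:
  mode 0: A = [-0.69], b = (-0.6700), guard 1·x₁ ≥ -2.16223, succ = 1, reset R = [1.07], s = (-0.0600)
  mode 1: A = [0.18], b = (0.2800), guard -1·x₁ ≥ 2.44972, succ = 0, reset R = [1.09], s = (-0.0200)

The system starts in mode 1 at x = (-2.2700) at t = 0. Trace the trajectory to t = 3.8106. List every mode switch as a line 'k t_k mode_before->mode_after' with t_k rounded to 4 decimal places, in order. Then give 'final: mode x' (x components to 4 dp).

Mode 1: guard c·x = 2.4497 hit at Δt = 1.2466 (t = 1.2466), x⁻ = (-2.4497) → reset → x⁺ = (-2.6902), jump to mode 0
Mode 0: guard c·x = -2.1622 hit at Δt = 0.5317 (t = 1.7783), x⁻ = (-2.1622) → reset → x⁺ = (-2.3736), jump to mode 1
Mode 1: guard c·x = 2.4497 hit at Δt = 0.4944 (t = 2.2727), x⁻ = (-2.4497) → reset → x⁺ = (-2.6902), jump to mode 0
Mode 0: guard c·x = -2.1622 hit at Δt = 0.5317 (t = 2.8044), x⁻ = (-2.1622) → reset → x⁺ = (-2.3736), jump to mode 1
Mode 1: guard c·x = 2.4497 hit at Δt = 0.4944 (t = 3.2988), x⁻ = (-2.4497) → reset → x⁺ = (-2.6902), jump to mode 0
Mode 0: flow for 0.5118 to horizon, guard not reached → x = (-2.1787)

1 1.2466 1->0
2 1.7783 0->1
3 2.2727 1->0
4 2.8044 0->1
5 3.2988 1->0
final: 0 -2.1787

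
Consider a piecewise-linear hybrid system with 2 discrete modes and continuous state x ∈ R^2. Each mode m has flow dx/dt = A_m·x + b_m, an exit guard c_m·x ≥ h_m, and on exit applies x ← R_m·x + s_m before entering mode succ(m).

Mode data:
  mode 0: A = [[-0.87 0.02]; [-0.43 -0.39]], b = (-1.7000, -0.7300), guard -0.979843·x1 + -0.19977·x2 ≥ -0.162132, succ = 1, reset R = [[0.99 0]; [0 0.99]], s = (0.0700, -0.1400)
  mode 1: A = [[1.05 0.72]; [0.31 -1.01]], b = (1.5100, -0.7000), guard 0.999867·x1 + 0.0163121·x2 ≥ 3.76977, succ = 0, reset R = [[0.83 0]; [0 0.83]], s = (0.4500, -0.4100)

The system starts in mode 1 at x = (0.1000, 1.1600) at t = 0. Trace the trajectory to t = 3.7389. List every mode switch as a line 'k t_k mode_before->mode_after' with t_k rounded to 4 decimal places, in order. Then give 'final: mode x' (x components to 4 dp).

Mode 1: guard c·x = 3.7698 hit at Δt = 0.9907 (t = 0.9907), x⁻ = (3.7642, 0.3698) → reset → x⁺ = (3.5743, -0.1031), jump to mode 0
Mode 0: guard c·x = -0.1621 hit at Δt = 0.9667 (t = 1.9574), x⁻ = (0.4185, -1.2412) → reset → x⁺ = (0.4843, -1.3688), jump to mode 1
Mode 1: guard c·x = 3.7698 hit at Δt = 1.2386 (t = 3.1960), x⁻ = (3.7774, -0.4368) → reset → x⁺ = (3.5852, -0.7725), jump to mode 0
Mode 0: flow for 0.5429 to horizon, guard not reached → x = (1.4894, -1.4913)

1 0.9907 1->0
2 1.9574 0->1
3 3.1960 1->0
final: 0 1.4894 -1.4913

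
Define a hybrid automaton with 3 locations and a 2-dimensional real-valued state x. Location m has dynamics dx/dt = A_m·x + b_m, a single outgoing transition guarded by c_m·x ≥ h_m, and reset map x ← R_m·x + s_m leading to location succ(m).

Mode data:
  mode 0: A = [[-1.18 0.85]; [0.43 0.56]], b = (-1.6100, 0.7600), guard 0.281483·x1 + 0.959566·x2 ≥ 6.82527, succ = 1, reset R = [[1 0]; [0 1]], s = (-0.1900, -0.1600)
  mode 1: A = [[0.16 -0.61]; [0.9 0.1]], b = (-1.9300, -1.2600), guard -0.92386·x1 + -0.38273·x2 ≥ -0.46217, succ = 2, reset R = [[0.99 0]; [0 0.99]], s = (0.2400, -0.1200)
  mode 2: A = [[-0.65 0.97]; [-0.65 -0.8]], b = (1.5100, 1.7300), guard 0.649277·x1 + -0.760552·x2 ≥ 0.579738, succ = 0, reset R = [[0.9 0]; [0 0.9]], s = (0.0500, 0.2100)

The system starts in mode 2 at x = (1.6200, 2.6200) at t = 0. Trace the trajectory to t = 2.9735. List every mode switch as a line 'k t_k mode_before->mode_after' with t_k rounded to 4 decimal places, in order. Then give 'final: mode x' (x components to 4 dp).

Mode 2: guard c·x = 0.5797 hit at Δt = 0.6051 (t = 0.6051), x⁻ = (2.8839, 1.6997) → reset → x⁺ = (2.6455, 1.7397), jump to mode 0
Mode 0: guard c·x = 6.8253 hit at Δt = 1.2853 (t = 1.8904), x⁻ = (2.0199, 6.5204) → reset → x⁺ = (1.8299, 6.3604), jump to mode 1
Mode 1: guard c·x = -0.4622 hit at Δt = 0.6526 (t = 2.5430), x⁻ = (-1.9546, 5.9257) → reset → x⁺ = (-1.6950, 5.7464), jump to mode 2
Mode 2: flow for 0.4305 to horizon, guard not reached → x = (1.1963, 4.7172)

1 0.6051 2->0
2 1.8904 0->1
3 2.5430 1->2
final: 2 1.1963 4.7172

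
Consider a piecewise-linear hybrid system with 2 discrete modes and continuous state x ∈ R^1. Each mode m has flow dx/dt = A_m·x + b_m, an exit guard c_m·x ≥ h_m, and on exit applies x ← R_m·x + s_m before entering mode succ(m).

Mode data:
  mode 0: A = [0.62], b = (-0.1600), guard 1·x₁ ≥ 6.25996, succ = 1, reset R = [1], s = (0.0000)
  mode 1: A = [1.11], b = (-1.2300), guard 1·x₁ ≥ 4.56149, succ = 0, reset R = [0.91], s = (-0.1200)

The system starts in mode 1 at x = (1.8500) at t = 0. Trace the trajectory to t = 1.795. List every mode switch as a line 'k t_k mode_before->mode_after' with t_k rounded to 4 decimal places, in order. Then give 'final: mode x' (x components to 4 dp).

Mode 1: guard c·x = 4.5615 hit at Δt = 1.3855 (t = 1.3855), x⁻ = (4.5615) → reset → x⁺ = (4.0310), jump to mode 0
Mode 0: flow for 0.4095 to horizon, guard not reached → x = (5.1214)

1 1.3855 1->0
final: 0 5.1214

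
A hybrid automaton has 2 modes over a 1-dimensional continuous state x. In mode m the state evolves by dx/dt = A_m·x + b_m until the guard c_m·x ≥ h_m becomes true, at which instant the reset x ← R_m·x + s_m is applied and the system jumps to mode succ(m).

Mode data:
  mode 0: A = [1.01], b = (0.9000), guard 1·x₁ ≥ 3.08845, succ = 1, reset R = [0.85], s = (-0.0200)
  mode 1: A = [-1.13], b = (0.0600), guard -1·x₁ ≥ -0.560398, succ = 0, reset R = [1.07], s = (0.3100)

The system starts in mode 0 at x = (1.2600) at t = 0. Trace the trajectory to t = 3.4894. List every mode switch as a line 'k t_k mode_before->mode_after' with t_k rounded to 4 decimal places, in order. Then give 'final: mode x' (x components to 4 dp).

Mode 0: guard c·x = 3.0884 hit at Δt = 0.6091 (t = 0.6091), x⁻ = (3.0884) → reset → x⁺ = (2.6052), jump to mode 1
Mode 1: guard c·x = -0.5604 hit at Δt = 1.4297 (t = 2.0388), x⁻ = (0.5604) → reset → x⁺ = (0.9096), jump to mode 0
Mode 0: guard c·x = 3.0884 hit at Δt = 0.7851 (t = 2.8239), x⁻ = (3.0885) → reset → x⁺ = (2.6052), jump to mode 1
Mode 1: flow for 0.6655 to horizon, guard not reached → x = (1.2562)

1 0.6091 0->1
2 2.0388 1->0
3 2.8239 0->1
final: 1 1.2562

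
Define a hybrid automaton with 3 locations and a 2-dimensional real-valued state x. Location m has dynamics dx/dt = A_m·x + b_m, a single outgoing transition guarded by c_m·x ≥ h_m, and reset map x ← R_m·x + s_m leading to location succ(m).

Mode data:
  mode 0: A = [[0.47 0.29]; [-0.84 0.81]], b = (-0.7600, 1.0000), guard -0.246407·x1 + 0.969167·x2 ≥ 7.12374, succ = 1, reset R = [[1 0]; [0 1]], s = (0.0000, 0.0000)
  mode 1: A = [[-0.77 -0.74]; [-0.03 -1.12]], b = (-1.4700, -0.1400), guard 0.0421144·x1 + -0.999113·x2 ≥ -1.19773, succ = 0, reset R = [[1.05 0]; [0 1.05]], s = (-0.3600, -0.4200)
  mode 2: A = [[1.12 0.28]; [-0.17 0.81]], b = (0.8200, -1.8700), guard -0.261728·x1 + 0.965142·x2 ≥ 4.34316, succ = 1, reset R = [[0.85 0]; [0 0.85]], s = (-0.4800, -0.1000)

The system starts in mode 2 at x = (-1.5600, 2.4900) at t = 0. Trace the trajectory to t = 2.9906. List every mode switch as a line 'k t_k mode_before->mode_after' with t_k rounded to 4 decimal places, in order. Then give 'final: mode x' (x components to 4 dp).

1 1.5872 2->1
2 2.5478 1->0
final: 0 -4.4408 3.3160

Mode 2: guard c·x = 4.3432 hit at Δt = 1.5872 (t = 1.5872), x⁻ = (-2.1179, 3.9257) → reset → x⁺ = (-2.2802, 3.2368), jump to mode 1
Mode 1: guard c·x = -1.1977 hit at Δt = 0.9606 (t = 2.5478), x⁻ = (-3.0078, 1.0720) → reset → x⁺ = (-3.5182, 0.7056), jump to mode 0
Mode 0: flow for 0.4428 to horizon, guard not reached → x = (-4.4408, 3.3160)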